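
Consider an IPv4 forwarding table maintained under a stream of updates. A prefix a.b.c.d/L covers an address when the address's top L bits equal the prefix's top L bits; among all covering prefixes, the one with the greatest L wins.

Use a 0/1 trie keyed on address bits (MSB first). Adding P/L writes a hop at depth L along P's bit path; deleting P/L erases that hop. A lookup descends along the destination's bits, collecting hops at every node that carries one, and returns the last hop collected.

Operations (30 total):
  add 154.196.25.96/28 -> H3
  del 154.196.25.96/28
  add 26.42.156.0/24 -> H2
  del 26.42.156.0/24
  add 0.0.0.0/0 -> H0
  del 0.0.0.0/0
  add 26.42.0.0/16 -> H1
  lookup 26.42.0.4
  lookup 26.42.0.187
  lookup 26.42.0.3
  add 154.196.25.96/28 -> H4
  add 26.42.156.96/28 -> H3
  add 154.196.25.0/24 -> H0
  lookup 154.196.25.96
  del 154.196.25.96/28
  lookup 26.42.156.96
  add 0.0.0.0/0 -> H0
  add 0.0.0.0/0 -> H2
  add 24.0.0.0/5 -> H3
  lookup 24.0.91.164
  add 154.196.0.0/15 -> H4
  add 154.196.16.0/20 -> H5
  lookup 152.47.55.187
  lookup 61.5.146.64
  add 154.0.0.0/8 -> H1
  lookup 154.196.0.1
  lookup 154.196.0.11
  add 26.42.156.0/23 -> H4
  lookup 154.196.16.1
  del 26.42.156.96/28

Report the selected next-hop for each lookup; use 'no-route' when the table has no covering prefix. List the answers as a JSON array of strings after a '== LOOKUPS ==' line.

Trace:
  + 154.196.25.96/28 (H3) depth=28
  del 154.196.25.96/28 (clear depth 28)
  + 26.42.156.0/24 (H2) depth=24
  del 26.42.156.0/24 (clear depth 24)
  + 0.0.0.0/0 (H0) depth=0
  del 0.0.0.0/0 (clear depth 0)
  + 26.42.0.0/16 (H1) depth=16
  Q 26.42.0.4: descend 0001101000101010 ; hops seen [H1] ; pick H1
  Q 26.42.0.187: descend 0001101000101010 ; hops seen [H1] ; pick H1
  Q 26.42.0.3: descend 0001101000101010 ; hops seen [H1] ; pick H1
  + 154.196.25.96/28 (H4) depth=28
  + 26.42.156.96/28 (H3) depth=28
  + 154.196.25.0/24 (H0) depth=24
  Q 154.196.25.96: descend 1001101011000100000110010110 ; hops seen [H0,H4] ; pick H4
  del 154.196.25.96/28 (clear depth 28)
  Q 26.42.156.96: descend 0001101000101010100111000110 ; hops seen [H1,H3] ; pick H3
  + 0.0.0.0/0 (H0) depth=0
  + 0.0.0.0/0 (H2) depth=0
  + 24.0.0.0/5 (H3) depth=5
  Q 24.0.91.164: descend 000110 ; hops seen [H2,H3] ; pick H3
  + 154.196.0.0/15 (H4) depth=15
  + 154.196.16.0/20 (H5) depth=20
  Q 152.47.55.187: descend 100110 ; hops seen [H2] ; pick H2
  Q 61.5.146.64: descend 00 ; hops seen [H2] ; pick H2
  + 154.0.0.0/8 (H1) depth=8
  Q 154.196.0.1: descend 1001101011000100000 ; hops seen [H2,H1,H4] ; pick H4
  Q 154.196.0.11: descend 1001101011000100000 ; hops seen [H2,H1,H4] ; pick H4
  + 26.42.156.0/23 (H4) depth=23
  Q 154.196.16.1: descend 10011010110001000001 ; hops seen [H2,H1,H4,H5] ; pick H5
  del 26.42.156.96/28 (clear depth 28)

== LOOKUPS ==
["H1","H1","H1","H4","H3","H3","H2","H2","H4","H4","H5"]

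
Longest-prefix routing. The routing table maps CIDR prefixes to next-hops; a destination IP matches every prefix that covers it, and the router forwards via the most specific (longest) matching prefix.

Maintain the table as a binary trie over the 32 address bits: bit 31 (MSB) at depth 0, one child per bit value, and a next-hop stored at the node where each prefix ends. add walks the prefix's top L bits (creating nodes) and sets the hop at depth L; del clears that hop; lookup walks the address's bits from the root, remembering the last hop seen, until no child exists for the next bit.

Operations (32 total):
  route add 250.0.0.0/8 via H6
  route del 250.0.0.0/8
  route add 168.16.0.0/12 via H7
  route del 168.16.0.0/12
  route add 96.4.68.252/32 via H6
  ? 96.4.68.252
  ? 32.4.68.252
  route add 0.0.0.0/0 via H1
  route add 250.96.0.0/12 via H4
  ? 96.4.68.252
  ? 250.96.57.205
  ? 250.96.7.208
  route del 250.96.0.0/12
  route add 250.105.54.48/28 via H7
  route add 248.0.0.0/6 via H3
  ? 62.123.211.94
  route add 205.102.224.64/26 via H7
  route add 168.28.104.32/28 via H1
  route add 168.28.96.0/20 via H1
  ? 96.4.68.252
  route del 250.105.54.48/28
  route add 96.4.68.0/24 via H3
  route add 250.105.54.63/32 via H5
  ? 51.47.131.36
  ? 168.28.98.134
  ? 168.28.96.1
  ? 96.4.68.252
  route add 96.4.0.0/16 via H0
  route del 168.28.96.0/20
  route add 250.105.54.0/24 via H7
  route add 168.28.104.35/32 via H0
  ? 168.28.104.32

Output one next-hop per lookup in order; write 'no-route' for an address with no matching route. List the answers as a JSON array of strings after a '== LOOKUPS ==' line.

Process each operation:
  + 250.0.0.0/8 (H6) depth=8
  - 250.0.0.0/8 clear@8
  + 168.16.0.0/12 (H7) depth=12
  - 168.16.0.0/12 clear@12
  + 96.4.68.252/32 (H6) depth=32
  ? 96.4.68.252  path d0:-→d1:-→d2:-→d3:-→d4:-→d5:-→d6:-→d7:-→d8:-→d9:-→d10:-→d11:-→d12:-→d13:-→d14:-→d15:-→d16:-→d17:-→d18:-→d19:-→d20:-→d21:-→d22:-→d23:-→d24:-→d25:-→d26:-→d27:-→d28:-→d29:-→d30:-→d31:-→d32:H6  best=H6
  ? 32.4.68.252  path d0:-→d1:-  best=no-route
  + 0.0.0.0/0 (H1) depth=0
  + 250.96.0.0/12 (H4) depth=12
  ? 96.4.68.252  path d0:H1→d1:-→d2:-→d3:-→d4:-→d5:-→d6:-→d7:-→d8:-→d9:-→d10:-→d11:-→d12:-→d13:-→d14:-→d15:-→d16:-→d17:-→d18:-→d19:-→d20:-→d21:-→d22:-→d23:-→d24:-→d25:-→d26:-→d27:-→d28:-→d29:-→d30:-→d31:-→d32:H6  best=H6
  ? 250.96.57.205  path d0:H1→d1:-→d2:-→d3:-→d4:-→d5:-→d6:-→d7:-→d8:-→d9:-→d10:-→d11:-→d12:H4  best=H4
  ? 250.96.7.208  path d0:H1→d1:-→d2:-→d3:-→d4:-→d5:-→d6:-→d7:-→d8:-→d9:-→d10:-→d11:-→d12:H4  best=H4
  - 250.96.0.0/12 clear@12
  + 250.105.54.48/28 (H7) depth=28
  + 248.0.0.0/6 (H3) depth=6
  ? 62.123.211.94  path d0:H1→d1:-  best=H1
  + 205.102.224.64/26 (H7) depth=26
  + 168.28.104.32/28 (H1) depth=28
  + 168.28.96.0/20 (H1) depth=20
  ? 96.4.68.252  path d0:H1→d1:-→d2:-→d3:-→d4:-→d5:-→d6:-→d7:-→d8:-→d9:-→d10:-→d11:-→d12:-→d13:-→d14:-→d15:-→d16:-→d17:-→d18:-→d19:-→d20:-→d21:-→d22:-→d23:-→d24:-→d25:-→d26:-→d27:-→d28:-→d29:-→d30:-→d31:-→d32:H6  best=H6
  - 250.105.54.48/28 clear@28
  + 96.4.68.0/24 (H3) depth=24
  + 250.105.54.63/32 (H5) depth=32
  ? 51.47.131.36  path d0:H1→d1:-  best=H1
  ? 168.28.98.134  path d0:H1→d1:-→d2:-→d3:-→d4:-→d5:-→d6:-→d7:-→d8:-→d9:-→d10:-→d11:-→d12:-→d13:-→d14:-→d15:-→d16:-→d17:-→d18:-→d19:-→d20:H1  best=H1
  ? 168.28.96.1  path d0:H1→d1:-→d2:-→d3:-→d4:-→d5:-→d6:-→d7:-→d8:-→d9:-→d10:-→d11:-→d12:-→d13:-→d14:-→d15:-→d16:-→d17:-→d18:-→d19:-→d20:H1  best=H1
  ? 96.4.68.252  path d0:H1→d1:-→d2:-→d3:-→d4:-→d5:-→d6:-→d7:-→d8:-→d9:-→d10:-→d11:-→d12:-→d13:-→d14:-→d15:-→d16:-→d17:-→d18:-→d19:-→d20:-→d21:-→d22:-→d23:-→d24:H3→d25:-→d26:-→d27:-→d28:-→d29:-→d30:-→d31:-→d32:H6  best=H6
  + 96.4.0.0/16 (H0) depth=16
  - 168.28.96.0/20 clear@20
  + 250.105.54.0/24 (H7) depth=24
  + 168.28.104.35/32 (H0) depth=32
  ? 168.28.104.32  path d0:H1→d1:-→d2:-→d3:-→d4:-→d5:-→d6:-→d7:-→d8:-→d9:-→d10:-→d11:-→d12:-→d13:-→d14:-→d15:-→d16:-→d17:-→d18:-→d19:-→d20:-→d21:-→d22:-→d23:-→d24:-→d25:-→d26:-→d27:-→d28:H1→d29:-→d30:-  best=H1

== LOOKUPS ==
["H6","no-route","H6","H4","H4","H1","H6","H1","H1","H1","H6","H1"]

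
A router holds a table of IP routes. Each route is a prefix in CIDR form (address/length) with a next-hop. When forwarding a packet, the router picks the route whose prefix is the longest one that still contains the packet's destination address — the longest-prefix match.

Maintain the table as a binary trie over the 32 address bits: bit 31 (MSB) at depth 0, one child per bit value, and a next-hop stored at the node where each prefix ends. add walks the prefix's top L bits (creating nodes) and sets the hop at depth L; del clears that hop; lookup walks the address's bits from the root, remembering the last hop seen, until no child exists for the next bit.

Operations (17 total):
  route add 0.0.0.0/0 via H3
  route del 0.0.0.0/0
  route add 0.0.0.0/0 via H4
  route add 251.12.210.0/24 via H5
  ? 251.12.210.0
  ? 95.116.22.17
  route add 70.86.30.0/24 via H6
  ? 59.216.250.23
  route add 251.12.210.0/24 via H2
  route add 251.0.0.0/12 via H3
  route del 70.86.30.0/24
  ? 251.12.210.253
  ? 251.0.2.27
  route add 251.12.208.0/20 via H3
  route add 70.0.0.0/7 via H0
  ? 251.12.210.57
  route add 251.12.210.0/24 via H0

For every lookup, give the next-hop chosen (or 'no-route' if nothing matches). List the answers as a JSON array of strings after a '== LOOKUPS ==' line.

Trace:
  + 0.0.0.0/0 (H3) depth=0
  del 0.0.0.0/0 (clear depth 0)
  + 0.0.0.0/0 (H4) depth=0
  + 251.12.210.0/24 (H5) depth=24
  ? 251.12.210.0  path d0:H4→d1:-→d2:-→d3:-→d4:-→d5:-→d6:-→d7:-→d8:-→d9:-→d10:-→d11:-→d12:-→d13:-→d14:-→d15:-→d16:-→d17:-→d18:-→d19:-→d20:-→d21:-→d22:-→d23:-→d24:H5  best=H5
  ? 95.116.22.17  path d0:H4  best=H4
  + 70.86.30.0/24 (H6) depth=24
  ? 59.216.250.23  path d0:H4→d1:-  best=H4
  + 251.12.210.0/24 (H2) depth=24
  + 251.0.0.0/12 (H3) depth=12
  del 70.86.30.0/24 (clear depth 24)
  ? 251.12.210.253  path d0:H4→d1:-→d2:-→d3:-→d4:-→d5:-→d6:-→d7:-→d8:-→d9:-→d10:-→d11:-→d12:H3→d13:-→d14:-→d15:-→d16:-→d17:-→d18:-→d19:-→d20:-→d21:-→d22:-→d23:-→d24:H2  best=H2
  ? 251.0.2.27  path d0:H4→d1:-→d2:-→d3:-→d4:-→d5:-→d6:-→d7:-→d8:-→d9:-→d10:-→d11:-→d12:H3  best=H3
  + 251.12.208.0/20 (H3) depth=20
  + 70.0.0.0/7 (H0) depth=7
  ? 251.12.210.57  path d0:H4→d1:-→d2:-→d3:-→d4:-→d5:-→d6:-→d7:-→d8:-→d9:-→d10:-→d11:-→d12:H3→d13:-→d14:-→d15:-→d16:-→d17:-→d18:-→d19:-→d20:H3→d21:-→d22:-→d23:-→d24:H2  best=H2
  + 251.12.210.0/24 (H0) depth=24

== LOOKUPS ==
["H5","H4","H4","H2","H3","H2"]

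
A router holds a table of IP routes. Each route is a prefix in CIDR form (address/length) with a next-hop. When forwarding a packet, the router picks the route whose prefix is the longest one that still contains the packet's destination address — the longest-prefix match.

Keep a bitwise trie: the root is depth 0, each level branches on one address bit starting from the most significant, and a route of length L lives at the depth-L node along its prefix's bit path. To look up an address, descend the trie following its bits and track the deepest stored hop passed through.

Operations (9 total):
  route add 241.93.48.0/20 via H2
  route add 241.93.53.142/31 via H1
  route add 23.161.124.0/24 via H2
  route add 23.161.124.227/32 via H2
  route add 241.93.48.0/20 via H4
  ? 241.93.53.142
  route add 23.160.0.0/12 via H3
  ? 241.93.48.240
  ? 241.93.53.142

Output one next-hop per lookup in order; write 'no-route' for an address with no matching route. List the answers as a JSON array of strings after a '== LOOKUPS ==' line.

Apply in order:
  + 241.93.48.0/20 (H2) depth=20
  + 241.93.53.142/31 (H1) depth=31
  + 23.161.124.0/24 (H2) depth=24
  + 23.161.124.227/32 (H2) depth=32
  + 241.93.48.0/20 (H4) depth=20
  Q 241.93.53.142: descend 1111000101011101001101011000111 ; hops seen [H4,H1] ; pick H1
  + 23.160.0.0/12 (H3) depth=12
  Q 241.93.48.240: descend 111100010101110100110 ; hops seen [H4] ; pick H4
  Q 241.93.53.142: descend 1111000101011101001101011000111 ; hops seen [H4,H1] ; pick H1

== LOOKUPS ==
["H1","H4","H1"]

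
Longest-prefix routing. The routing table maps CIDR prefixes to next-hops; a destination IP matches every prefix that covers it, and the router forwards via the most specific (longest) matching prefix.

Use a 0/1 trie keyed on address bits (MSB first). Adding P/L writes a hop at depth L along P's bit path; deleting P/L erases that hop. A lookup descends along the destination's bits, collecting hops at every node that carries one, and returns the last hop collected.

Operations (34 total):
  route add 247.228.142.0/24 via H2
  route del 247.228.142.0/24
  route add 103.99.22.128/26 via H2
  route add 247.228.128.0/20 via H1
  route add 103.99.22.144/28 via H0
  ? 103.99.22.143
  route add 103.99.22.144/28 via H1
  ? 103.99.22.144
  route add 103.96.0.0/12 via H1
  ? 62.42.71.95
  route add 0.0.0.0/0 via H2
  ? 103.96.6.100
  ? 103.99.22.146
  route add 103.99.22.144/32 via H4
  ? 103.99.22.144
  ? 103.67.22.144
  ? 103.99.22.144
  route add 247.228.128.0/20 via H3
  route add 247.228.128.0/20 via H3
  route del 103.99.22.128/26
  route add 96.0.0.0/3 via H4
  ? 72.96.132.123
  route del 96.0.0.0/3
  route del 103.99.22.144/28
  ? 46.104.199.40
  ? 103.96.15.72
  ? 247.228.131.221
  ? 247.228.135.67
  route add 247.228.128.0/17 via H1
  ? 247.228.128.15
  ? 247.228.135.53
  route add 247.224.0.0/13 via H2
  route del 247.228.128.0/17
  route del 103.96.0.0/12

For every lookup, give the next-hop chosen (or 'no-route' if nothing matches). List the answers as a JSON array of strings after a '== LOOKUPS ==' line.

Apply in order:
  add 247.228.142.0/24 -> H2 at depth 24
  del 247.228.142.0/24 (clear depth 24)
  add 103.99.22.128/26 -> H2 at depth 26
  add 247.228.128.0/20 -> H1 at depth 20
  add 103.99.22.144/28 -> H0 at depth 28
  ? 103.99.22.143  path d0:-→d1:-→d2:-→d3:-→d4:-→d5:-→d6:-→d7:-→d8:-→d9:-→d10:-→d11:-→d12:-→d13:-→d14:-→d15:-→d16:-→d17:-→d18:-→d19:-→d20:-→d21:-→d22:-→d23:-→d24:-→d25:-→d26:H2→d27:-  best=H2
  add 103.99.22.144/28 -> H1 at depth 28
  ? 103.99.22.144  path d0:-→d1:-→d2:-→d3:-→d4:-→d5:-→d6:-→d7:-→d8:-→d9:-→d10:-→d11:-→d12:-→d13:-→d14:-→d15:-→d16:-→d17:-→d18:-→d19:-→d20:-→d21:-→d22:-→d23:-→d24:-→d25:-→d26:H2→d27:-→d28:H1  best=H1
  add 103.96.0.0/12 -> H1 at depth 12
  ? 62.42.71.95  path d0:-→d1:-  best=no-route
  add 0.0.0.0/0 -> H2 at depth 0
  ? 103.96.6.100  path d0:H2→d1:-→d2:-→d3:-→d4:-→d5:-→d6:-→d7:-→d8:-→d9:-→d10:-→d11:-→d12:H1→d13:-→d14:-  best=H1
  ? 103.99.22.146  path d0:H2→d1:-→d2:-→d3:-→d4:-→d5:-→d6:-→d7:-→d8:-→d9:-→d10:-→d11:-→d12:H1→d13:-→d14:-→d15:-→d16:-→d17:-→d18:-→d19:-→d20:-→d21:-→d22:-→d23:-→d24:-→d25:-→d26:H2→d27:-→d28:H1  best=H1
  add 103.99.22.144/32 -> H4 at depth 32
  ? 103.99.22.144  path d0:H2→d1:-→d2:-→d3:-→d4:-→d5:-→d6:-→d7:-→d8:-→d9:-→d10:-→d11:-→d12:H1→d13:-→d14:-→d15:-→d16:-→d17:-→d18:-→d19:-→d20:-→d21:-→d22:-→d23:-→d24:-→d25:-→d26:H2→d27:-→d28:H1→d29:-→d30:-→d31:-→d32:H4  best=H4
  ? 103.67.22.144  path d0:H2→d1:-→d2:-→d3:-→d4:-→d5:-→d6:-→d7:-→d8:-→d9:-→d10:-  best=H2
  ? 103.99.22.144  path d0:H2→d1:-→d2:-→d3:-→d4:-→d5:-→d6:-→d7:-→d8:-→d9:-→d10:-→d11:-→d12:H1→d13:-→d14:-→d15:-→d16:-→d17:-→d18:-→d19:-→d20:-→d21:-→d22:-→d23:-→d24:-→d25:-→d26:H2→d27:-→d28:H1→d29:-→d30:-→d31:-→d32:H4  best=H4
  add 247.228.128.0/20 -> H3 at depth 20
  add 247.228.128.0/20 -> H3 at depth 20
  del 103.99.22.128/26 (clear depth 26)
  add 96.0.0.0/3 -> H4 at depth 3
  ? 72.96.132.123  path d0:H2→d1:-→d2:-  best=H2
  del 96.0.0.0/3 (clear depth 3)
  del 103.99.22.144/28 (clear depth 28)
  ? 46.104.199.40  path d0:H2→d1:-  best=H2
  ? 103.96.15.72  path d0:H2→d1:-→d2:-→d3:-→d4:-→d5:-→d6:-→d7:-→d8:-→d9:-→d10:-→d11:-→d12:H1→d13:-→d14:-  best=H1
  ? 247.228.131.221  path d0:H2→d1:-→d2:-→d3:-→d4:-→d5:-→d6:-→d7:-→d8:-→d9:-→d10:-→d11:-→d12:-→d13:-→d14:-→d15:-→d16:-→d17:-→d18:-→d19:-→d20:H3  best=H3
  ? 247.228.135.67  path d0:H2→d1:-→d2:-→d3:-→d4:-→d5:-→d6:-→d7:-→d8:-→d9:-→d10:-→d11:-→d12:-→d13:-→d14:-→d15:-→d16:-→d17:-→d18:-→d19:-→d20:H3  best=H3
  add 247.228.128.0/17 -> H1 at depth 17
  ? 247.228.128.15  path d0:H2→d1:-→d2:-→d3:-→d4:-→d5:-→d6:-→d7:-→d8:-→d9:-→d10:-→d11:-→d12:-→d13:-→d14:-→d15:-→d16:-→d17:H1→d18:-→d19:-→d20:H3  best=H3
  ? 247.228.135.53  path d0:H2→d1:-→d2:-→d3:-→d4:-→d5:-→d6:-→d7:-→d8:-→d9:-→d10:-→d11:-→d12:-→d13:-→d14:-→d15:-→d16:-→d17:H1→d18:-→d19:-→d20:H3  best=H3
  add 247.224.0.0/13 -> H2 at depth 13
  del 247.228.128.0/17 (clear depth 17)
  del 103.96.0.0/12 (clear depth 12)

== LOOKUPS ==
["H2","H1","no-route","H1","H1","H4","H2","H4","H2","H2","H1","H3","H3","H3","H3"]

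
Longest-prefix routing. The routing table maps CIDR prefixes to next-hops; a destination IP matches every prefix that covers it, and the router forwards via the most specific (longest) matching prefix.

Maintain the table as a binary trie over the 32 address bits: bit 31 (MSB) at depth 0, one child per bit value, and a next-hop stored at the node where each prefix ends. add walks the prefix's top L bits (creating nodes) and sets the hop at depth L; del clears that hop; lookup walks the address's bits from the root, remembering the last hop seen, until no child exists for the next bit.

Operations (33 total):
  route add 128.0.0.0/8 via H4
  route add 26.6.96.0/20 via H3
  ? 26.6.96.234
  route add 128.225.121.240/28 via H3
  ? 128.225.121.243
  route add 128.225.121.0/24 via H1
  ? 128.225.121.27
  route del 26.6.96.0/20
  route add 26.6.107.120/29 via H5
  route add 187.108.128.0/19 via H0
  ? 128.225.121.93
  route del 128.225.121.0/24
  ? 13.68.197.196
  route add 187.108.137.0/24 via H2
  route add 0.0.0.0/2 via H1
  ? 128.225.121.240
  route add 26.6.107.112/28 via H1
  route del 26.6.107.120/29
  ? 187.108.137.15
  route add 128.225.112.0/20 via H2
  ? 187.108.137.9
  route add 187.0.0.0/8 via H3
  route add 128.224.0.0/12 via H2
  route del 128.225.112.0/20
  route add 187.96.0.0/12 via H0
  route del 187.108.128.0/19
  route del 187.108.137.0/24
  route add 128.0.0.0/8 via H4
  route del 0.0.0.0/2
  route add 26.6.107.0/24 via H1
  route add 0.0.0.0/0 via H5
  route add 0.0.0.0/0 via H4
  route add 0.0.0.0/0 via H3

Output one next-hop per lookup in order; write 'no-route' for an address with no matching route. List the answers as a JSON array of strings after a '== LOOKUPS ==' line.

Process each operation:
  + 128.0.0.0/8 (H4) depth=8
  + 26.6.96.0/20 (H3) depth=20
  Q 26.6.96.234: descend 00011010000001100110 ; hops seen [H3] ; pick H3
  + 128.225.121.240/28 (H3) depth=28
  Q 128.225.121.243: descend 1000000011100001011110011111 ; hops seen [H4,H3] ; pick H3
  + 128.225.121.0/24 (H1) depth=24
  Q 128.225.121.27: descend 100000001110000101111001 ; hops seen [H4,H1] ; pick H1
  - 26.6.96.0/20 clear@20
  + 26.6.107.120/29 (H5) depth=29
  + 187.108.128.0/19 (H0) depth=19
  Q 128.225.121.93: descend 100000001110000101111001 ; hops seen [H4,H1] ; pick H1
  - 128.225.121.0/24 clear@24
  Q 13.68.197.196: descend 000 ; hops seen [∅] ; pick no-route
  + 187.108.137.0/24 (H2) depth=24
  + 0.0.0.0/2 (H1) depth=2
  Q 128.225.121.240: descend 1000000011100001011110011111 ; hops seen [H4,H3] ; pick H3
  + 26.6.107.112/28 (H1) depth=28
  - 26.6.107.120/29 clear@29
  Q 187.108.137.15: descend 101110110110110010001001 ; hops seen [H0,H2] ; pick H2
  + 128.225.112.0/20 (H2) depth=20
  Q 187.108.137.9: descend 101110110110110010001001 ; hops seen [H0,H2] ; pick H2
  + 187.0.0.0/8 (H3) depth=8
  + 128.224.0.0/12 (H2) depth=12
  - 128.225.112.0/20 clear@20
  + 187.96.0.0/12 (H0) depth=12
  - 187.108.128.0/19 clear@19
  - 187.108.137.0/24 clear@24
  + 128.0.0.0/8 (H4) depth=8
  - 0.0.0.0/2 clear@2
  + 26.6.107.0/24 (H1) depth=24
  + 0.0.0.0/0 (H5) depth=0
  + 0.0.0.0/0 (H4) depth=0
  + 0.0.0.0/0 (H3) depth=0

== LOOKUPS ==
["H3","H3","H1","H1","no-route","H3","H2","H2"]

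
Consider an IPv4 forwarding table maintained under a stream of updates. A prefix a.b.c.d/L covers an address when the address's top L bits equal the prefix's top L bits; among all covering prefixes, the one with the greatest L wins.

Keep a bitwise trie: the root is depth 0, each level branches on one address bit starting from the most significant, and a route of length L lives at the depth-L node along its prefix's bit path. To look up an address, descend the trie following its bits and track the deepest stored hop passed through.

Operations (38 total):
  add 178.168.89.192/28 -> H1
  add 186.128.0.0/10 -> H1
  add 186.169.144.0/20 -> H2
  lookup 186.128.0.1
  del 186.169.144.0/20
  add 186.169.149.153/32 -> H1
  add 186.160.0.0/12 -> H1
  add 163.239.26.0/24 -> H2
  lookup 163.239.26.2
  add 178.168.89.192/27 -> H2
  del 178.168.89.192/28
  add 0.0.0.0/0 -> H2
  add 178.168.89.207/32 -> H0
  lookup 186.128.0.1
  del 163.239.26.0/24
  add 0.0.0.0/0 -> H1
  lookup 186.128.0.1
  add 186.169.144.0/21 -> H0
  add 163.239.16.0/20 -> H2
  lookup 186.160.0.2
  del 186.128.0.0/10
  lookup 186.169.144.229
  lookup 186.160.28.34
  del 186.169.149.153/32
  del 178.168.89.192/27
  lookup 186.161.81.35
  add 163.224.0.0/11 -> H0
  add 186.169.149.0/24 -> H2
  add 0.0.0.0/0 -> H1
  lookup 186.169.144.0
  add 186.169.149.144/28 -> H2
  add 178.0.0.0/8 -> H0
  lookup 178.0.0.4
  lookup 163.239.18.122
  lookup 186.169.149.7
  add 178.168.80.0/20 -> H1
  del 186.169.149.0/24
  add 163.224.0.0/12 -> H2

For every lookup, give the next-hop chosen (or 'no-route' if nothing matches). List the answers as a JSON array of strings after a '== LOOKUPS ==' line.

Trace:
  add 178.168.89.192/28 -> H1 at depth 28
  add 186.128.0.0/10 -> H1 at depth 10
  add 186.169.144.0/20 -> H2 at depth 20
  lookup 186.128.0.1: bits 1011101010 walk d0:-→d1:-→d2:-→d3:-→d4:-→d5:-→d6:-→d7:-→d8:-→d9:-→d10:H1 -> H1
  del 186.169.144.0/20 (clear depth 20)
  add 186.169.149.153/32 -> H1 at depth 32
  add 186.160.0.0/12 -> H1 at depth 12
  add 163.239.26.0/24 -> H2 at depth 24
  lookup 163.239.26.2: bits 101000111110111100011010 walk d0:-→d1:-→d2:-→d3:-→d4:-→d5:-→d6:-→d7:-→d8:-→d9:-→d10:-→d11:-→d12:-→d13:-→d14:-→d15:-→d16:-→d17:-→d18:-→d19:-→d20:-→d21:-→d22:-→d23:-→d24:H2 -> H2
  add 178.168.89.192/27 -> H2 at depth 27
  del 178.168.89.192/28 (clear depth 28)
  add 0.0.0.0/0 -> H2 at depth 0
  add 178.168.89.207/32 -> H0 at depth 32
  lookup 186.128.0.1: bits 1011101010 walk d0:H2→d1:-→d2:-→d3:-→d4:-→d5:-→d6:-→d7:-→d8:-→d9:-→d10:H1 -> H1
  del 163.239.26.0/24 (clear depth 24)
  add 0.0.0.0/0 -> H1 at depth 0
  lookup 186.128.0.1: bits 1011101010 walk d0:H1→d1:-→d2:-→d3:-→d4:-→d5:-→d6:-→d7:-→d8:-→d9:-→d10:H1 -> H1
  add 186.169.144.0/21 -> H0 at depth 21
  add 163.239.16.0/20 -> H2 at depth 20
  lookup 186.160.0.2: bits 101110101010 walk d0:H1→d1:-→d2:-→d3:-→d4:-→d5:-→d6:-→d7:-→d8:-→d9:-→d10:H1→d11:-→d12:H1 -> H1
  del 186.128.0.0/10 (clear depth 10)
  lookup 186.169.144.229: bits 101110101010100110010 walk d0:H1→d1:-→d2:-→d3:-→d4:-→d5:-→d6:-→d7:-→d8:-→d9:-→d10:-→d11:-→d12:H1→d13:-→d14:-→d15:-→d16:-→d17:-→d18:-→d19:-→d20:-→d21:H0 -> H0
  lookup 186.160.28.34: bits 101110101010 walk d0:H1→d1:-→d2:-→d3:-→d4:-→d5:-→d6:-→d7:-→d8:-→d9:-→d10:-→d11:-→d12:H1 -> H1
  del 186.169.149.153/32 (clear depth 32)
  del 178.168.89.192/27 (clear depth 27)
  lookup 186.161.81.35: bits 101110101010 walk d0:H1→d1:-→d2:-→d3:-→d4:-→d5:-→d6:-→d7:-→d8:-→d9:-→d10:-→d11:-→d12:H1 -> H1
  add 163.224.0.0/11 -> H0 at depth 11
  add 186.169.149.0/24 -> H2 at depth 24
  add 0.0.0.0/0 -> H1 at depth 0
  lookup 186.169.144.0: bits 101110101010100110010 walk d0:H1→d1:-→d2:-→d3:-→d4:-→d5:-→d6:-→d7:-→d8:-→d9:-→d10:-→d11:-→d12:H1→d13:-→d14:-→d15:-→d16:-→d17:-→d18:-→d19:-→d20:-→d21:H0 -> H0
  add 186.169.149.144/28 -> H2 at depth 28
  add 178.0.0.0/8 -> H0 at depth 8
  lookup 178.0.0.4: bits 10110010 walk d0:H1→d1:-→d2:-→d3:-→d4:-→d5:-→d6:-→d7:-→d8:H0 -> H0
  lookup 163.239.18.122: bits 10100011111011110001 walk d0:H1→d1:-→d2:-→d3:-→d4:-→d5:-→d6:-→d7:-→d8:-→d9:-→d10:-→d11:H0→d12:-→d13:-→d14:-→d15:-→d16:-→d17:-→d18:-→d19:-→d20:H2 -> H2
  lookup 186.169.149.7: bits 101110101010100110010101 walk d0:H1→d1:-→d2:-→d3:-→d4:-→d5:-→d6:-→d7:-→d8:-→d9:-→d10:-→d11:-→d12:H1→d13:-→d14:-→d15:-→d16:-→d17:-→d18:-→d19:-→d20:-→d21:H0→d22:-→d23:-→d24:H2 -> H2
  add 178.168.80.0/20 -> H1 at depth 20
  del 186.169.149.0/24 (clear depth 24)
  add 163.224.0.0/12 -> H2 at depth 12

== LOOKUPS ==
["H1","H2","H1","H1","H1","H0","H1","H1","H0","H0","H2","H2"]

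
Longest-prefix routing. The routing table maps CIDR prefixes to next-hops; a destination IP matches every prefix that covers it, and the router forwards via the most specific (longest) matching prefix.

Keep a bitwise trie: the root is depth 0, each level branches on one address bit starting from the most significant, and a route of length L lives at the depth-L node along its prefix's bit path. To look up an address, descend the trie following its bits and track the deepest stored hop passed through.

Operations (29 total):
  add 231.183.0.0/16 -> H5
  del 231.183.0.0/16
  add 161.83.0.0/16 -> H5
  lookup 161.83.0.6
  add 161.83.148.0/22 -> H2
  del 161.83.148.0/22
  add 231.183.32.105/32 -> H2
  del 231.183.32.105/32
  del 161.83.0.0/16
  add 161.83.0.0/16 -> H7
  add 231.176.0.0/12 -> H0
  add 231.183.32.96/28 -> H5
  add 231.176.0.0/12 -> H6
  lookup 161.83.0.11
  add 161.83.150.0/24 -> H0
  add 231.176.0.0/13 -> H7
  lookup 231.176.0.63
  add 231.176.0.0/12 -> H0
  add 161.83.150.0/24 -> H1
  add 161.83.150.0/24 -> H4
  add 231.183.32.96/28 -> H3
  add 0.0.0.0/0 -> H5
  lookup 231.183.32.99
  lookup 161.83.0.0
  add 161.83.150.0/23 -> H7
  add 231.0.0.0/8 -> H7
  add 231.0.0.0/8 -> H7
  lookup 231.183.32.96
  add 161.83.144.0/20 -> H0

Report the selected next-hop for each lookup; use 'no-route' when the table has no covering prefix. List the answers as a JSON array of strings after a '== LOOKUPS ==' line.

Trace:
  + 231.183.0.0/16 (H5) depth=16
  del 231.183.0.0/16 (clear depth 16)
  + 161.83.0.0/16 (H5) depth=16
  Q 161.83.0.6: descend 1010000101010011 ; hops seen [H5] ; pick H5
  + 161.83.148.0/22 (H2) depth=22
  del 161.83.148.0/22 (clear depth 22)
  + 231.183.32.105/32 (H2) depth=32
  del 231.183.32.105/32 (clear depth 32)
  del 161.83.0.0/16 (clear depth 16)
  + 161.83.0.0/16 (H7) depth=16
  + 231.176.0.0/12 (H0) depth=12
  + 231.183.32.96/28 (H5) depth=28
  + 231.176.0.0/12 (H6) depth=12
  Q 161.83.0.11: descend 1010000101010011 ; hops seen [H7] ; pick H7
  + 161.83.150.0/24 (H0) depth=24
  + 231.176.0.0/13 (H7) depth=13
  Q 231.176.0.63: descend 1110011110110 ; hops seen [H6,H7] ; pick H7
  + 231.176.0.0/12 (H0) depth=12
  + 161.83.150.0/24 (H1) depth=24
  + 161.83.150.0/24 (H4) depth=24
  + 231.183.32.96/28 (H3) depth=28
  + 0.0.0.0/0 (H5) depth=0
  Q 231.183.32.99: descend 1110011110110111001000000110 ; hops seen [H5,H0,H7,H3] ; pick H3
  Q 161.83.0.0: descend 1010000101010011 ; hops seen [H5,H7] ; pick H7
  + 161.83.150.0/23 (H7) depth=23
  + 231.0.0.0/8 (H7) depth=8
  + 231.0.0.0/8 (H7) depth=8
  Q 231.183.32.96: descend 1110011110110111001000000110 ; hops seen [H5,H7,H0,H7,H3] ; pick H3
  + 161.83.144.0/20 (H0) depth=20

== LOOKUPS ==
["H5","H7","H7","H3","H7","H3"]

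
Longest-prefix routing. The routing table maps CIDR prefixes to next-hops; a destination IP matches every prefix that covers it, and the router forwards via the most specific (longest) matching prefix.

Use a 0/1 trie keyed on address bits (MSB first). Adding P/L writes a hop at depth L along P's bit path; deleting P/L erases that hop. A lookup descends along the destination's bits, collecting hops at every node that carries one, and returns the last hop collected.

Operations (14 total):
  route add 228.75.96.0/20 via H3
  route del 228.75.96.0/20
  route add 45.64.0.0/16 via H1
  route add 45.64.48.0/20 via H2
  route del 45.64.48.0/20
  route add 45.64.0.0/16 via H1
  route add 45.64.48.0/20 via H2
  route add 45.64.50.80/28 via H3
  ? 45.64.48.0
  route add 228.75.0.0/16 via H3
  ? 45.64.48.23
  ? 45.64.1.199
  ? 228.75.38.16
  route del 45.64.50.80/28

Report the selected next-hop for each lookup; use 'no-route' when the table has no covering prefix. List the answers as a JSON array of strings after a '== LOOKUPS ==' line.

Apply in order:
  add 228.75.96.0/20 -> H3 at depth 20
  del 228.75.96.0/20 (clear depth 20)
  add 45.64.0.0/16 -> H1 at depth 16
  add 45.64.48.0/20 -> H2 at depth 20
  del 45.64.48.0/20 (clear depth 20)
  add 45.64.0.0/16 -> H1 at depth 16
  add 45.64.48.0/20 -> H2 at depth 20
  add 45.64.50.80/28 -> H3 at depth 28
  Q 45.64.48.0: descend 0010110101000000001100 ; hops seen [H1,H2] ; pick H2
  add 228.75.0.0/16 -> H3 at depth 16
  Q 45.64.48.23: descend 0010110101000000001100 ; hops seen [H1,H2] ; pick H2
  Q 45.64.1.199: descend 001011010100000000 ; hops seen [H1] ; pick H1
  Q 228.75.38.16: descend 11100100010010110 ; hops seen [H3] ; pick H3
  del 45.64.50.80/28 (clear depth 28)

== LOOKUPS ==
["H2","H2","H1","H3"]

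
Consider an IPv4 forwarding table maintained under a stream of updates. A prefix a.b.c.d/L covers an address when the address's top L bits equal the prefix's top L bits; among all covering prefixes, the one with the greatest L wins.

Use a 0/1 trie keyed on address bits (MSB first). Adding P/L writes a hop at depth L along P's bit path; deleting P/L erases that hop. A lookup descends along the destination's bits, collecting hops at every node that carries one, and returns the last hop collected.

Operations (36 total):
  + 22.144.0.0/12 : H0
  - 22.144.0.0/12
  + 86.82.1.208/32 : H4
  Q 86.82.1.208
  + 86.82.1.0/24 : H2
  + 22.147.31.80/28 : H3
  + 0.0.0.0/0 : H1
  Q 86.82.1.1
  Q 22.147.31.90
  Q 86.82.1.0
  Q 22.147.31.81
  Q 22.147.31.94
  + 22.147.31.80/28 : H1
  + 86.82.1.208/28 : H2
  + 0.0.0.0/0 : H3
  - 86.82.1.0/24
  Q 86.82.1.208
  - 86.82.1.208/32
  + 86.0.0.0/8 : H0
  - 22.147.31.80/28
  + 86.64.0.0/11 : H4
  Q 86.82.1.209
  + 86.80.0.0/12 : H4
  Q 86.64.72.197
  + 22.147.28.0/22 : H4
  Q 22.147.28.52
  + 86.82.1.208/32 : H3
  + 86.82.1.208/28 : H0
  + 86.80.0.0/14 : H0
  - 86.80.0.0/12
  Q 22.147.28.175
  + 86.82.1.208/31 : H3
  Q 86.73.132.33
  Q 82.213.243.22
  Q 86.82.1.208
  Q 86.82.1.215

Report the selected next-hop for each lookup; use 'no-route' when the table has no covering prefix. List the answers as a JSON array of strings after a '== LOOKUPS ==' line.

Process each operation:
  + 22.144.0.0/12 (H0) depth=12
  del 22.144.0.0/12 (clear depth 12)
  + 86.82.1.208/32 (H4) depth=32
  Q 86.82.1.208: descend 01010110010100100000000111010000 ; hops seen [H4] ; pick H4
  + 86.82.1.0/24 (H2) depth=24
  + 22.147.31.80/28 (H3) depth=28
  + 0.0.0.0/0 (H1) depth=0
  Q 86.82.1.1: descend 010101100101001000000001 ; hops seen [H1,H2] ; pick H2
  Q 22.147.31.90: descend 0001011010010011000111110101 ; hops seen [H1,H3] ; pick H3
  Q 86.82.1.0: descend 010101100101001000000001 ; hops seen [H1,H2] ; pick H2
  Q 22.147.31.81: descend 0001011010010011000111110101 ; hops seen [H1,H3] ; pick H3
  Q 22.147.31.94: descend 0001011010010011000111110101 ; hops seen [H1,H3] ; pick H3
  + 22.147.31.80/28 (H1) depth=28
  + 86.82.1.208/28 (H2) depth=28
  + 0.0.0.0/0 (H3) depth=0
  del 86.82.1.0/24 (clear depth 24)
  Q 86.82.1.208: descend 01010110010100100000000111010000 ; hops seen [H3,H2,H4] ; pick H4
  del 86.82.1.208/32 (clear depth 32)
  + 86.0.0.0/8 (H0) depth=8
  del 22.147.31.80/28 (clear depth 28)
  + 86.64.0.0/11 (H4) depth=11
  Q 86.82.1.209: descend 0101011001010010000000011101000 ; hops seen [H3,H0,H4,H2] ; pick H2
  + 86.80.0.0/12 (H4) depth=12
  Q 86.64.72.197: descend 01010110010 ; hops seen [H3,H0,H4] ; pick H4
  + 22.147.28.0/22 (H4) depth=22
  Q 22.147.28.52: descend 0001011010010011000111 ; hops seen [H3,H4] ; pick H4
  + 86.82.1.208/32 (H3) depth=32
  + 86.82.1.208/28 (H0) depth=28
  + 86.80.0.0/14 (H0) depth=14
  del 86.80.0.0/12 (clear depth 12)
  Q 22.147.28.175: descend 0001011010010011000111 ; hops seen [H3,H4] ; pick H4
  + 86.82.1.208/31 (H3) depth=31
  Q 86.73.132.33: descend 01010110010 ; hops seen [H3,H0,H4] ; pick H4
  Q 82.213.243.22: descend 01010 ; hops seen [H3] ; pick H3
  Q 86.82.1.208: descend 01010110010100100000000111010000 ; hops seen [H3,H0,H4,H0,H0,H3,H3] ; pick H3
  Q 86.82.1.215: descend 01010110010100100000000111010 ; hops seen [H3,H0,H4,H0,H0] ; pick H0

== LOOKUPS ==
["H4","H2","H3","H2","H3","H3","H4","H2","H4","H4","H4","H4","H3","H3","H0"]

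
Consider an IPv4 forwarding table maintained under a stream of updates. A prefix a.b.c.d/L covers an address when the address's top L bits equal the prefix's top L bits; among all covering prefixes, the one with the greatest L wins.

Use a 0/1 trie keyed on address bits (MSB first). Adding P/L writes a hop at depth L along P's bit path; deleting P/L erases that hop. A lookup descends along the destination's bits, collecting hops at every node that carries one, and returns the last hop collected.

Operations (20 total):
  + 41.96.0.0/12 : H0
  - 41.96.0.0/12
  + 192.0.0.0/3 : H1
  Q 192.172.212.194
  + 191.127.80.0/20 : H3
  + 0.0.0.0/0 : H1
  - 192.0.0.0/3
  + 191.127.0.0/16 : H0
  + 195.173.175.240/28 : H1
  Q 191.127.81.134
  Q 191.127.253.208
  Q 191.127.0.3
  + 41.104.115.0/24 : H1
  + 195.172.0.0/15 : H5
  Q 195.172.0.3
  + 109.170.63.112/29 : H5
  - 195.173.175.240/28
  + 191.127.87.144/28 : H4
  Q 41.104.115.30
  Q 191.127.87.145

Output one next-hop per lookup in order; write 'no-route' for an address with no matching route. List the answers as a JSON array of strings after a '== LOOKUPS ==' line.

Process each operation:
  + 41.96.0.0/12 (H0) depth=12
  del 41.96.0.0/12 (clear depth 12)
  + 192.0.0.0/3 (H1) depth=3
  ? 192.172.212.194  path d0:-→d1:-→d2:-→d3:H1  best=H1
  + 191.127.80.0/20 (H3) depth=20
  + 0.0.0.0/0 (H1) depth=0
  del 192.0.0.0/3 (clear depth 3)
  + 191.127.0.0/16 (H0) depth=16
  + 195.173.175.240/28 (H1) depth=28
  ? 191.127.81.134  path d0:H1→d1:-→d2:-→d3:-→d4:-→d5:-→d6:-→d7:-→d8:-→d9:-→d10:-→d11:-→d12:-→d13:-→d14:-→d15:-→d16:H0→d17:-→d18:-→d19:-→d20:H3  best=H3
  ? 191.127.253.208  path d0:H1→d1:-→d2:-→d3:-→d4:-→d5:-→d6:-→d7:-→d8:-→d9:-→d10:-→d11:-→d12:-→d13:-→d14:-→d15:-→d16:H0  best=H0
  ? 191.127.0.3  path d0:H1→d1:-→d2:-→d3:-→d4:-→d5:-→d6:-→d7:-→d8:-→d9:-→d10:-→d11:-→d12:-→d13:-→d14:-→d15:-→d16:H0→d17:-  best=H0
  + 41.104.115.0/24 (H1) depth=24
  + 195.172.0.0/15 (H5) depth=15
  ? 195.172.0.3  path d0:H1→d1:-→d2:-→d3:-→d4:-→d5:-→d6:-→d7:-→d8:-→d9:-→d10:-→d11:-→d12:-→d13:-→d14:-→d15:H5  best=H5
  + 109.170.63.112/29 (H5) depth=29
  del 195.173.175.240/28 (clear depth 28)
  + 191.127.87.144/28 (H4) depth=28
  ? 41.104.115.30  path d0:H1→d1:-→d2:-→d3:-→d4:-→d5:-→d6:-→d7:-→d8:-→d9:-→d10:-→d11:-→d12:-→d13:-→d14:-→d15:-→d16:-→d17:-→d18:-→d19:-→d20:-→d21:-→d22:-→d23:-→d24:H1  best=H1
  ? 191.127.87.145  path d0:H1→d1:-→d2:-→d3:-→d4:-→d5:-→d6:-→d7:-→d8:-→d9:-→d10:-→d11:-→d12:-→d13:-→d14:-→d15:-→d16:H0→d17:-→d18:-→d19:-→d20:H3→d21:-→d22:-→d23:-→d24:-→d25:-→d26:-→d27:-→d28:H4  best=H4

== LOOKUPS ==
["H1","H3","H0","H0","H5","H1","H4"]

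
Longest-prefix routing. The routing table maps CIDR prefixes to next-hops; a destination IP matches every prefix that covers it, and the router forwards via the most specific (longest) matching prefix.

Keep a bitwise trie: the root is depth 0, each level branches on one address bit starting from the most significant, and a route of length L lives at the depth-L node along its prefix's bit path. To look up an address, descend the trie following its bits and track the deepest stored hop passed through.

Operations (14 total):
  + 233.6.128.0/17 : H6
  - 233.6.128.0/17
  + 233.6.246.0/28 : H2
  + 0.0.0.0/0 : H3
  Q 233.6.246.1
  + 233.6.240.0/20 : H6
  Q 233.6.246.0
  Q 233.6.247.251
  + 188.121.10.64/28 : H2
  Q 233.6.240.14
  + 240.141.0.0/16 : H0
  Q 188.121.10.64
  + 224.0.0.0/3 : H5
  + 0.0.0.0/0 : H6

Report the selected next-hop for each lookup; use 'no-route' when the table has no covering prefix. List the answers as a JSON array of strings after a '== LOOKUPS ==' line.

Trace:
  add 233.6.128.0/17 -> H6 at depth 17
  - 233.6.128.0/17 clear@17
  add 233.6.246.0/28 -> H2 at depth 28
  add 0.0.0.0/0 -> H3 at depth 0
  lookup 233.6.246.1: bits 1110100100000110111101100000 walk d0:H3→d1:-→d2:-→d3:-→d4:-→d5:-→d6:-→d7:-→d8:-→d9:-→d10:-→d11:-→d12:-→d13:-→d14:-→d15:-→d16:-→d17:-→d18:-→d19:-→d20:-→d21:-→d22:-→d23:-→d24:-→d25:-→d26:-→d27:-→d28:H2 -> H2
  add 233.6.240.0/20 -> H6 at depth 20
  lookup 233.6.246.0: bits 1110100100000110111101100000 walk d0:H3→d1:-→d2:-→d3:-→d4:-→d5:-→d6:-→d7:-→d8:-→d9:-→d10:-→d11:-→d12:-→d13:-→d14:-→d15:-→d16:-→d17:-→d18:-→d19:-→d20:H6→d21:-→d22:-→d23:-→d24:-→d25:-→d26:-→d27:-→d28:H2 -> H2
  lookup 233.6.247.251: bits 11101001000001101111011 walk d0:H3→d1:-→d2:-→d3:-→d4:-→d5:-→d6:-→d7:-→d8:-→d9:-→d10:-→d11:-→d12:-→d13:-→d14:-→d15:-→d16:-→d17:-→d18:-→d19:-→d20:H6→d21:-→d22:-→d23:- -> H6
  add 188.121.10.64/28 -> H2 at depth 28
  lookup 233.6.240.14: bits 111010010000011011110 walk d0:H3→d1:-→d2:-→d3:-→d4:-→d5:-→d6:-→d7:-→d8:-→d9:-→d10:-→d11:-→d12:-→d13:-→d14:-→d15:-→d16:-→d17:-→d18:-→d19:-→d20:H6→d21:- -> H6
  add 240.141.0.0/16 -> H0 at depth 16
  lookup 188.121.10.64: bits 1011110001111001000010100100 walk d0:H3→d1:-→d2:-→d3:-→d4:-→d5:-→d6:-→d7:-→d8:-→d9:-→d10:-→d11:-→d12:-→d13:-→d14:-→d15:-→d16:-→d17:-→d18:-→d19:-→d20:-→d21:-→d22:-→d23:-→d24:-→d25:-→d26:-→d27:-→d28:H2 -> H2
  add 224.0.0.0/3 -> H5 at depth 3
  add 0.0.0.0/0 -> H6 at depth 0

== LOOKUPS ==
["H2","H2","H6","H6","H2"]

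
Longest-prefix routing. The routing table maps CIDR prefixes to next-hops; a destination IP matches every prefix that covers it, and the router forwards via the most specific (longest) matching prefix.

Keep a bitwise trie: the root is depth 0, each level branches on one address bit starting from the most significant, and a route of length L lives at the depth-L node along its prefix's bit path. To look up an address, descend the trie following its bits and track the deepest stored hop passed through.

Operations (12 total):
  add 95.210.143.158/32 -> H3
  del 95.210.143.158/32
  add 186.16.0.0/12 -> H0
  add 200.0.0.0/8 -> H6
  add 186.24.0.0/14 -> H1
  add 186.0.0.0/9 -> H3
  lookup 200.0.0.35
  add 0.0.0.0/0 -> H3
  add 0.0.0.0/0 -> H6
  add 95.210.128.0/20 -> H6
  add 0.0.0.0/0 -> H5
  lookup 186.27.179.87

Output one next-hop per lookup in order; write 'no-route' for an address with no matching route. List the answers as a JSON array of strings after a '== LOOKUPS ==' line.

Trace:
  + 95.210.143.158/32 (H3) depth=32
  - 95.210.143.158/32 clear@32
  + 186.16.0.0/12 (H0) depth=12
  + 200.0.0.0/8 (H6) depth=8
  + 186.24.0.0/14 (H1) depth=14
  + 186.0.0.0/9 (H3) depth=9
  ? 200.0.0.35  path d0:-→d1:-→d2:-→d3:-→d4:-→d5:-→d6:-→d7:-→d8:H6  best=H6
  + 0.0.0.0/0 (H3) depth=0
  + 0.0.0.0/0 (H6) depth=0
  + 95.210.128.0/20 (H6) depth=20
  + 0.0.0.0/0 (H5) depth=0
  ? 186.27.179.87  path d0:H5→d1:-→d2:-→d3:-→d4:-→d5:-→d6:-→d7:-→d8:-→d9:H3→d10:-→d11:-→d12:H0→d13:-→d14:H1  best=H1

== LOOKUPS ==
["H6","H1"]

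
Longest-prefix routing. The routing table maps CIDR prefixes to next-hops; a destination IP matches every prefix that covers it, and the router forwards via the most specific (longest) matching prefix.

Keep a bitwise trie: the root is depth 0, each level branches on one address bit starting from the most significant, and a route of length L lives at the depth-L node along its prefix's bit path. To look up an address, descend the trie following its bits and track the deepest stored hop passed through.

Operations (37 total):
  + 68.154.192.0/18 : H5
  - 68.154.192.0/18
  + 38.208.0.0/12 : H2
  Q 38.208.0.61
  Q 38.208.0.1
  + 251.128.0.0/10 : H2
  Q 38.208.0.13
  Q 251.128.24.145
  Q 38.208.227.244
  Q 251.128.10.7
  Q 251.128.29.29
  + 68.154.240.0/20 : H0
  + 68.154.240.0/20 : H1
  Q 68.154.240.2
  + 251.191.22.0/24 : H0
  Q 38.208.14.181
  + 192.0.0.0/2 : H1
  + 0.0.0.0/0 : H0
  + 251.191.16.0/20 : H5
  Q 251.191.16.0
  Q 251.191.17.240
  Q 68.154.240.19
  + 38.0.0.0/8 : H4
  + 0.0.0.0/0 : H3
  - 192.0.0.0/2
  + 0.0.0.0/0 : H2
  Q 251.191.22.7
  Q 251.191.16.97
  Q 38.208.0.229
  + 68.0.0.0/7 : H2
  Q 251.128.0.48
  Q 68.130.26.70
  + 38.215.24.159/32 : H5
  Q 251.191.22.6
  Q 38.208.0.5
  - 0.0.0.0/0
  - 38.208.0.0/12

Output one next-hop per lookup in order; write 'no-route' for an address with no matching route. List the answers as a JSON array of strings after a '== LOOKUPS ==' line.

Process each operation:
  + 68.154.192.0/18 (H5) depth=18
  - 68.154.192.0/18 clear@18
  + 38.208.0.0/12 (H2) depth=12
  lookup 38.208.0.61: bits 001001101101 walk d0:-→d1:-→d2:-→d3:-→d4:-→d5:-→d6:-→d7:-→d8:-→d9:-→d10:-→d11:-→d12:H2 -> H2
  lookup 38.208.0.1: bits 001001101101 walk d0:-→d1:-→d2:-→d3:-→d4:-→d5:-→d6:-→d7:-→d8:-→d9:-→d10:-→d11:-→d12:H2 -> H2
  + 251.128.0.0/10 (H2) depth=10
  lookup 38.208.0.13: bits 001001101101 walk d0:-→d1:-→d2:-→d3:-→d4:-→d5:-→d6:-→d7:-→d8:-→d9:-→d10:-→d11:-→d12:H2 -> H2
  lookup 251.128.24.145: bits 1111101110 walk d0:-→d1:-→d2:-→d3:-→d4:-→d5:-→d6:-→d7:-→d8:-→d9:-→d10:H2 -> H2
  lookup 38.208.227.244: bits 001001101101 walk d0:-→d1:-→d2:-→d3:-→d4:-→d5:-→d6:-→d7:-→d8:-→d9:-→d10:-→d11:-→d12:H2 -> H2
  lookup 251.128.10.7: bits 1111101110 walk d0:-→d1:-→d2:-→d3:-→d4:-→d5:-→d6:-→d7:-→d8:-→d9:-→d10:H2 -> H2
  lookup 251.128.29.29: bits 1111101110 walk d0:-→d1:-→d2:-→d3:-→d4:-→d5:-→d6:-→d7:-→d8:-→d9:-→d10:H2 -> H2
  + 68.154.240.0/20 (H0) depth=20
  + 68.154.240.0/20 (H1) depth=20
  lookup 68.154.240.2: bits 01000100100110101111 walk d0:-→d1:-→d2:-→d3:-→d4:-→d5:-→d6:-→d7:-→d8:-→d9:-→d10:-→d11:-→d12:-→d13:-→d14:-→d15:-→d16:-→d17:-→d18:-→d19:-→d20:H1 -> H1
  + 251.191.22.0/24 (H0) depth=24
  lookup 38.208.14.181: bits 001001101101 walk d0:-→d1:-→d2:-→d3:-→d4:-→d5:-→d6:-→d7:-→d8:-→d9:-→d10:-→d11:-→d12:H2 -> H2
  + 192.0.0.0/2 (H1) depth=2
  + 0.0.0.0/0 (H0) depth=0
  + 251.191.16.0/20 (H5) depth=20
  lookup 251.191.16.0: bits 111110111011111100010 walk d0:H0→d1:-→d2:H1→d3:-→d4:-→d5:-→d6:-→d7:-→d8:-→d9:-→d10:H2→d11:-→d12:-→d13:-→d14:-→d15:-→d16:-→d17:-→d18:-→d19:-→d20:H5→d21:- -> H5
  lookup 251.191.17.240: bits 111110111011111100010 walk d0:H0→d1:-→d2:H1→d3:-→d4:-→d5:-→d6:-→d7:-→d8:-→d9:-→d10:H2→d11:-→d12:-→d13:-→d14:-→d15:-→d16:-→d17:-→d18:-→d19:-→d20:H5→d21:- -> H5
  lookup 68.154.240.19: bits 01000100100110101111 walk d0:H0→d1:-→d2:-→d3:-→d4:-→d5:-→d6:-→d7:-→d8:-→d9:-→d10:-→d11:-→d12:-→d13:-→d14:-→d15:-→d16:-→d17:-→d18:-→d19:-→d20:H1 -> H1
  + 38.0.0.0/8 (H4) depth=8
  + 0.0.0.0/0 (H3) depth=0
  - 192.0.0.0/2 clear@2
  + 0.0.0.0/0 (H2) depth=0
  lookup 251.191.22.7: bits 111110111011111100010110 walk d0:H2→d1:-→d2:-→d3:-→d4:-→d5:-→d6:-→d7:-→d8:-→d9:-→d10:H2→d11:-→d12:-→d13:-→d14:-→d15:-→d16:-→d17:-→d18:-→d19:-→d20:H5→d21:-→d22:-→d23:-→d24:H0 -> H0
  lookup 251.191.16.97: bits 111110111011111100010 walk d0:H2→d1:-→d2:-→d3:-→d4:-→d5:-→d6:-→d7:-→d8:-→d9:-→d10:H2→d11:-→d12:-→d13:-→d14:-→d15:-→d16:-→d17:-→d18:-→d19:-→d20:H5→d21:- -> H5
  lookup 38.208.0.229: bits 001001101101 walk d0:H2→d1:-→d2:-→d3:-→d4:-→d5:-→d6:-→d7:-→d8:H4→d9:-→d10:-→d11:-→d12:H2 -> H2
  + 68.0.0.0/7 (H2) depth=7
  lookup 251.128.0.48: bits 1111101110 walk d0:H2→d1:-→d2:-→d3:-→d4:-→d5:-→d6:-→d7:-→d8:-→d9:-→d10:H2 -> H2
  lookup 68.130.26.70: bits 01000100100 walk d0:H2→d1:-→d2:-→d3:-→d4:-→d5:-→d6:-→d7:H2→d8:-→d9:-→d10:-→d11:- -> H2
  + 38.215.24.159/32 (H5) depth=32
  lookup 251.191.22.6: bits 111110111011111100010110 walk d0:H2→d1:-→d2:-→d3:-→d4:-→d5:-→d6:-→d7:-→d8:-→d9:-→d10:H2→d11:-→d12:-→d13:-→d14:-→d15:-→d16:-→d17:-→d18:-→d19:-→d20:H5→d21:-→d22:-→d23:-→d24:H0 -> H0
  lookup 38.208.0.5: bits 0010011011010 walk d0:H2→d1:-→d2:-→d3:-→d4:-→d5:-→d6:-→d7:-→d8:H4→d9:-→d10:-→d11:-→d12:H2→d13:- -> H2
  - 0.0.0.0/0 clear@0
  - 38.208.0.0/12 clear@12

== LOOKUPS ==
["H2","H2","H2","H2","H2","H2","H2","H1","H2","H5","H5","H1","H0","H5","H2","H2","H2","H0","H2"]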